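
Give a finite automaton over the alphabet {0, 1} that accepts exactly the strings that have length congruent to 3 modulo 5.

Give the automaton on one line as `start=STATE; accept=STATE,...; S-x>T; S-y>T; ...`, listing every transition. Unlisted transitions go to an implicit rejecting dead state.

Only the length mod 5 matters, so use a 5-cycle: from any state, every input symbol moves to the next state, wrapping s4 back to s0. Mark s3 accepting.
        0   1  
>  s0   s1  s1 
   s1   s2  s2 
   s2   s3  s3 
 * s3   s4  s4 
   s4   s0  s0 
(> = start, * = accepting)

start=s0; accept=s3; s0-0>s1; s0-1>s1; s1-0>s2; s1-1>s2; s2-0>s3; s2-1>s3; s3-0>s4; s3-1>s4; s4-0>s0; s4-1>s0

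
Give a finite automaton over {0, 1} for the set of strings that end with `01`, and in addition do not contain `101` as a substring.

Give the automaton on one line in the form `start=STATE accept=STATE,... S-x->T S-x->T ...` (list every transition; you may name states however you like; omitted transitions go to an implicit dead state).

Build one automaton per condition and run them in lockstep. The first has 3 states tracking how much of the suffix `01` has currently been matched; the second has 4 states tracking partial matches of the forbidden pattern `101`. A product state is a pair (one from each), accepting exactly when both do.
An 8-state machine:
        0   1  
>  q0   q1  q2 
   q1   q1  q3 
   q2   q4  q2 
 * q3   q4  q2 
   q4   q1  q5 
   q5   q6  q7 
   q6   q6  q5 
   q7   q6  q7 
(> = start, * = accepting)

start=q0 accept=q3 q0-0->q1 q0-1->q2 q1-0->q1 q1-1->q3 q2-0->q4 q2-1->q2 q3-0->q4 q3-1->q2 q4-0->q1 q4-1->q5 q5-0->q6 q5-1->q7 q6-0->q6 q6-1->q5 q7-0->q6 q7-1->q7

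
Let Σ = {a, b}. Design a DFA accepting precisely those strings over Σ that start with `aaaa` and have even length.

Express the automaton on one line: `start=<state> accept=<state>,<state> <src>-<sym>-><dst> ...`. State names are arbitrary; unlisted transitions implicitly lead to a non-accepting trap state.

start=q0 accept=q6 q0-a->q1 q0-b->q2 q1-a->q3 q1-b->q4 q2-a->q4 q2-b->q4 q3-a->q5 q3-b->q2 q4-a->q2 q4-b->q2 q5-a->q6 q5-b->q4 q6-a->q7 q6-b->q7 q7-a->q6 q7-b->q6

Handle the two conditions separately and then intersect. The first has 6 states tracking whether the input so far still matches the prefix `aaaa`; the second has 2 states tracking the input length modulo 2. A product state is a pair (one from each), accepting exactly when both do.
        a   b  
>  q0   q1  q2 
   q1   q3  q4 
   q2   q4  q4 
   q3   q5  q2 
   q4   q2  q2 
   q5   q6  q4 
 * q6   q7  q7 
   q7   q6  q6 
(> = start, * = accepting)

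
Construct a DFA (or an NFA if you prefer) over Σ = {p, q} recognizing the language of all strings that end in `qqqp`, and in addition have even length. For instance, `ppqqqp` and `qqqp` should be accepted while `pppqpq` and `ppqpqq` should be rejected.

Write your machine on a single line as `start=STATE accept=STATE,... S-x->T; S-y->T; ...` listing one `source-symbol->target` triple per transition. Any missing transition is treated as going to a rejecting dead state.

start=S0; accept=S8; S0-p->S1; S0-q->S2; S1-p->S0; S1-q->S3; S2-p->S0; S2-q->S4; S3-p->S1; S3-q->S5; S4-p->S1; S4-q->S6; S5-p->S0; S5-q->S7; S6-p->S8; S6-q->S7; S7-p->S9; S7-q->S6; S8-p->S1; S8-q->S2; S9-p->S0; S9-q->S3

Handle the two conditions separately and then intersect. The first has 5 states tracking how much of the suffix `qqqp` has currently been matched; the second has 2 states tracking the input length modulo 2. A product state is a pair (one from each), accepting exactly when both do.
With 10 states:
        p   q  
>  S0   S1  S2 
   S1   S0  S3 
   S2   S0  S4 
   S3   S1  S5 
   S4   S1  S6 
   S5   S0  S7 
   S6   S8  S7 
   S7   S9  S6 
 * S8   S1  S2 
   S9   S0  S3 
(> = start, * = accepting)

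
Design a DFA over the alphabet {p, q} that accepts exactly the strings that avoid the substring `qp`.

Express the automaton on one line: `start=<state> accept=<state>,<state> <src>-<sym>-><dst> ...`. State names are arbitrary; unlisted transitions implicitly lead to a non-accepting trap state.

start=S0 accept=S0,S1 S0-p->S0 S0-q->S1 S1-p->S2 S1-q->S1 S2-p->S2 S2-q->S2

This is the complement of 'contains `qp`'. Use the same substring-matching states — S0 through S2 holding how much of `qp` has just been matched — but flip the accepting set: everything except the trap S2 accepts.
A 3-state machine:
        p   q  
>* S0   S0  S1 
 * S1   S2  S1 
   S2   S2  S2 
(> = start, * = accepting)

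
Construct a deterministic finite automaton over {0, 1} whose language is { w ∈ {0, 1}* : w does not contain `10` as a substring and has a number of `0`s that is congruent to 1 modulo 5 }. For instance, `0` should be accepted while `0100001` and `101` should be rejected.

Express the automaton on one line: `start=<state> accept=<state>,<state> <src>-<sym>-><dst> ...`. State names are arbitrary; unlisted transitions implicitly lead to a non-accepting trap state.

start=s0 accept=s1,s4 s0-0->s1 s0-1->s2 s1-0->s3 s1-1->s4 s2-0->s2 s2-1->s2 s3-0->s5 s3-1->s2 s4-0->s2 s4-1->s4 s5-0->s6 s5-1->s2 s6-0->s0 s6-1->s2

Run two small machines in parallel and take their product. One (3 states) tracks partial matches of the forbidden pattern `10`; the other (5 states) tracks the count of `0`s modulo 5. Each combined state is a pair, one component from each; accept when both components accept. Minimizing collapses redundant product states.
7 states suffice.
        0   1  
>  s0   s1  s2 
 * s1   s3  s4 
   s2   s2  s2 
   s3   s5  s2 
 * s4   s2  s4 
   s5   s6  s2 
   s6   s0  s2 
(> = start, * = accepting)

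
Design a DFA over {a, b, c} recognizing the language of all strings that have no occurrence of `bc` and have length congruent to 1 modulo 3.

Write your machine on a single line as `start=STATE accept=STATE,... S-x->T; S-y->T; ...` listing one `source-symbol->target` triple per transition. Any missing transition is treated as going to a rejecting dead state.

Build one automaton per condition and run them in lockstep. The first has 3 states tracking partial matches of the forbidden pattern `bc`; the second has 3 states tracking the input length modulo 3. A product state is a pair (one from each), accepting exactly when both do.
        a   b   c  
>  q0   q1  q2  q1 
 * q1   q3  q4  q3 
 * q2   q3  q4  q5 
   q3   q0  q6  q0 
   q4   q0  q6  q7 
   q5   q7  q7  q7 
   q6   q1  q2  q8 
   q7   q8  q8  q8 
   q8   q5  q5  q5 
(> = start, * = accepting)

start=q0; accept=q1,q2; q0-a->q1; q0-b->q2; q0-c->q1; q1-a->q3; q1-b->q4; q1-c->q3; q2-a->q3; q2-b->q4; q2-c->q5; q3-a->q0; q3-b->q6; q3-c->q0; q4-a->q0; q4-b->q6; q4-c->q7; q5-a->q7; q5-b->q7; q5-c->q7; q6-a->q1; q6-b->q2; q6-c->q8; q7-a->q8; q7-b->q8; q7-c->q8; q8-a->q5; q8-b->q5; q8-c->q5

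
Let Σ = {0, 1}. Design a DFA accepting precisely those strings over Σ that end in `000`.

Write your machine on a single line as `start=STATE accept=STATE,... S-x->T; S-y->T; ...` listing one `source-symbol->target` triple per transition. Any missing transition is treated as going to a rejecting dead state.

start=S0; accept=S3; S0-0->S1; S0-1->S0; S1-0->S2; S1-1->S0; S2-0->S3; S2-1->S0; S3-0->S3; S3-1->S0

Remember how much of `000` the current input suffix matches. State S0 means no match yet; S1 means the last symbol is `0`; S2 means the last 2 symbols are `00`; S3 means the last 3 symbols are `000`. Only S3 accepts. On a mismatch, fall back to the longest proper suffix that is still a prefix of `000`.
With 4 states:
        0   1  
>  S0   S1  S0 
   S1   S2  S0 
   S2   S3  S0 
 * S3   S3  S0 
(> = start, * = accepting)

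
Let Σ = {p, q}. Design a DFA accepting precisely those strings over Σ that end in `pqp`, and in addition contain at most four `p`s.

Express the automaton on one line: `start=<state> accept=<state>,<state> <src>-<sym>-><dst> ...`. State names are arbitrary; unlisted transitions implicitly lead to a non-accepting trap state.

start=s0 accept=s6,s10,s12 s0-p->s1 s0-q->s0 s1-p->s2 s1-q->s3 s2-p->s4 s2-q->s5 s3-p->s6 s3-q->s7 s4-p->s8 s4-q->s9 s5-p->s10 s5-q->s11 s6-p->s4 s6-q->s5 s7-p->s2 s7-q->s7 s8-p->s8 s8-q->s8 s9-p->s12 s9-q->s8 s10-p->s8 s10-q->s9 s11-p->s4 s11-q->s11 s12-p->s8 s12-q->s8

Build one automaton per condition and run them in lockstep. One (4 states) tracks how much of the suffix `pqp` has currently been matched; the other (6 states) tracks the count of `p`s, saturating at 5. Each combined state is a pair, one component from each; accept when both components accept. Equivalent product states are then merged.
A 13-state machine:
          p    q  
>  s0     s1   s0 
   s1     s2   s3 
   s2     s4   s5 
   s3     s6   s7 
   s4     s8   s9 
   s5    s10  s11 
 * s6     s4   s5 
   s7     s2   s7 
   s8     s8   s8 
   s9    s12   s8 
 * s10    s8   s9 
   s11    s4  s11 
 * s12    s8   s8 
(> = start, * = accepting)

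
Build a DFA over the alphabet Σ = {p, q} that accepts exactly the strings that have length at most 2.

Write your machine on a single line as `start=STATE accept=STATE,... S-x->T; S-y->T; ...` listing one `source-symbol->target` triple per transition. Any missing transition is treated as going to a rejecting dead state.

start=s0; accept=s0,s1,s2; s0-p->s1; s0-q->s1; s1-p->s2; s1-q->s2; s2-p->s3; s2-q->s3; s3-p->s3; s3-q->s3

We only need to distinguish lengths 0, 1, …, 2, and '>2'. Chain s0 → s1 → s2 → s3 on every symbol, with s3 looping. Accepting states: {s0, s1, s2}.
With 4 states:
        p   q  
>* s0   s1  s1 
 * s1   s2  s2 
 * s2   s3  s3 
   s3   s3  s3 
(> = start, * = accepting)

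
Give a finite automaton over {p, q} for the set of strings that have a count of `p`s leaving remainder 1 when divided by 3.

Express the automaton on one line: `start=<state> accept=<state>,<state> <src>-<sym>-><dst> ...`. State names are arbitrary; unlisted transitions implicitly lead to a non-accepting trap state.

start=s0 accept=s1 s0-p->s1 s0-q->s0 s1-p->s2 s1-q->s1 s2-p->s0 s2-q->s2

The only thing that matters is how many `p`s have appeared, reduced mod 3. Use one state per residue: s0 for 0, …, s2 for 2. Reading `p` moves to the next residue; anything else stays put. s1 is accepting.
With 3 states:
        p   q  
>  s0   s1  s0 
 * s1   s2  s1 
   s2   s0  s2 
(> = start, * = accepting)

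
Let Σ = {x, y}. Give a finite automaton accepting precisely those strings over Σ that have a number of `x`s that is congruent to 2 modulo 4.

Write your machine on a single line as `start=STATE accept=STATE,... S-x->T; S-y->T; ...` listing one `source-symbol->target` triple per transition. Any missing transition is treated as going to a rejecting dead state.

start=A; accept=C; A-x->B; A-y->A; B-x->C; B-y->B; C-x->D; C-y->C; D-x->A; D-y->D

Keep the running count of `x`s modulo 4: each `x` advances along the cycle A → B → C → D → A while other symbols loop. Accept at C.
       x  y 
>  A   B  A 
   B   C  B 
 * C   D  C 
   D   A  D 
(> = start, * = accepting)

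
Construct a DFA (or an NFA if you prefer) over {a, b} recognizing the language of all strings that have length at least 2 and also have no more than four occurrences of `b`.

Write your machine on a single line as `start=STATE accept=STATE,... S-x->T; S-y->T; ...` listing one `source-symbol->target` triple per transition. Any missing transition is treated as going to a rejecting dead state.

Run two small machines in parallel and take their product. One (4 states) tracks the input length, saturating at 3; the other (6 states) tracks the count of `b`s, saturating at 5. Each combined state is a pair, one component from each; accept when both components accept. Equivalent product states are then merged.
A 9-state machine:
        a   b  
>  q0   q1  q2 
   q1   q3  q4 
   q2   q4  q5 
 * q3   q3  q4 
 * q4   q4  q5 
 * q5   q5  q6 
 * q6   q6  q7 
 * q7   q7  q8 
   q8   q8  q8 
(> = start, * = accepting)

start=q0; accept=q3,q4,q5,q6,q7; q0-a->q1; q0-b->q2; q1-a->q3; q1-b->q4; q2-a->q4; q2-b->q5; q3-a->q3; q3-b->q4; q4-a->q4; q4-b->q5; q5-a->q5; q5-b->q6; q6-a->q6; q6-b->q7; q7-a->q7; q7-b->q8; q8-a->q8; q8-b->q8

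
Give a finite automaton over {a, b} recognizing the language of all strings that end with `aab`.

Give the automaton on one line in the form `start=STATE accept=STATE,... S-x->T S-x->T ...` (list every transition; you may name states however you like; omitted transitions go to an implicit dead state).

start=q0 accept=q3 q0-a->q1 q0-b->q0 q1-a->q2 q1-b->q0 q2-a->q2 q2-b->q3 q3-a->q1 q3-b->q0

Let each state record the length of the longest suffix of the input read so far that is also a prefix of `aab`. q1 means the last symbol is `a`; q2 means the last 2 symbols are `aa`; q3 means the last 3 symbols are `aab`. Accept only at q3, where the string currently ends in `aab`.
        a   b  
>  q0   q1  q0 
   q1   q2  q0 
   q2   q2  q3 
 * q3   q1  q0 
(> = start, * = accepting)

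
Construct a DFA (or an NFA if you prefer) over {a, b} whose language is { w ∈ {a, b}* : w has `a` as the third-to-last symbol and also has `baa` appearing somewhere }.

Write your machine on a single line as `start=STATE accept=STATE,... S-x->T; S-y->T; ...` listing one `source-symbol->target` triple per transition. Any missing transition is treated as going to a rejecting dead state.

Handle the two conditions separately and then intersect. One (15 states) tracks the last 3 symbols read; the other (4 states) tracks whether and how much of `baa` has been seen. Each combined state is a pair, one component from each; accept when both components accept.
With 22 states:
          a    b  
>  S0     S1   S2 
   S1     S3   S4 
   S2     S5   S6 
   S3     S7   S8 
   S4     S9  S10 
   S5    S11  S12 
   S6    S13  S14 
   S7     S7   S8 
   S8     S9  S10 
   S9    S11  S12 
   S10   S13  S14 
   S11   S15  S16 
   S12    S9  S10 
   S13   S11  S12 
   S14   S13  S14 
 * S15   S15  S16 
 * S16   S17  S18 
 * S17   S11  S19 
 * S18   S20  S21 
   S19   S17  S18 
   S20   S11  S19 
   S21   S20  S21 
(> = start, * = accepting)

start=S0; accept=S15,S16,S17,S18; S0-a->S1; S0-b->S2; S1-a->S3; S1-b->S4; S2-a->S5; S2-b->S6; S3-a->S7; S3-b->S8; S4-a->S9; S4-b->S10; S5-a->S11; S5-b->S12; S6-a->S13; S6-b->S14; S7-a->S7; S7-b->S8; S8-a->S9; S8-b->S10; S9-a->S11; S9-b->S12; S10-a->S13; S10-b->S14; S11-a->S15; S11-b->S16; S12-a->S9; S12-b->S10; S13-a->S11; S13-b->S12; S14-a->S13; S14-b->S14; S15-a->S15; S15-b->S16; S16-a->S17; S16-b->S18; S17-a->S11; S17-b->S19; S18-a->S20; S18-b->S21; S19-a->S17; S19-b->S18; S20-a->S11; S20-b->S19; S21-a->S20; S21-b->S21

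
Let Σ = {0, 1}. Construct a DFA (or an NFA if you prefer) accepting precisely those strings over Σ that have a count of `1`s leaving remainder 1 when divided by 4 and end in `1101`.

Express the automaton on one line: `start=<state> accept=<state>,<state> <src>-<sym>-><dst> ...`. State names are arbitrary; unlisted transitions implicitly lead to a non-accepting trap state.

Handle the two conditions separately and then intersect. The first has 4 states tracking the count of `1`s modulo 4; the second has 5 states tracking how much of the suffix `1101` has currently been matched. A product state is a pair (one from each), accepting exactly when both do. Minimizing collapses redundant product states.
8 states suffice.
        0   1  
>  q0   q0  q1 
   q1   q1  q2 
   q2   q2  q3 
   q3   q4  q5 
   q4   q4  q0 
   q5   q6  q1 
   q6   q0  q7 
 * q7   q1  q2 
(> = start, * = accepting)

start=q0 accept=q7 q0-0->q0 q0-1->q1 q1-0->q1 q1-1->q2 q2-0->q2 q2-1->q3 q3-0->q4 q3-1->q5 q4-0->q4 q4-1->q0 q5-0->q6 q5-1->q1 q6-0->q0 q6-1->q7 q7-0->q1 q7-1->q2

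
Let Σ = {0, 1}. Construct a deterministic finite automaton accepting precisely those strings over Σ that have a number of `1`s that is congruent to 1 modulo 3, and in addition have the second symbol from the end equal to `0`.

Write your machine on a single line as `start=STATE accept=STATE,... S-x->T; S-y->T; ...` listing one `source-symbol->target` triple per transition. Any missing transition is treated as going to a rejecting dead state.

start=q0; accept=q4,q7; q0-0->q1; q0-1->q2; q1-0->q3; q1-1->q4; q2-0->q5; q2-1->q6; q3-0->q3; q3-1->q4; q4-0->q5; q4-1->q6; q5-0->q7; q5-1->q8; q6-0->q9; q6-1->q10; q7-0->q7; q7-1->q8; q8-0->q9; q8-1->q10; q9-0->q11; q9-1->q12; q10-0->q13; q10-1->q14; q11-0->q11; q11-1->q12; q12-0->q13; q12-1->q14; q13-0->q3; q13-1->q4; q14-0->q5; q14-1->q6

Handle the two conditions separately and then intersect. One (3 states) tracks the count of `1`s modulo 3; the other (7 states) tracks the last 2 symbols read. Each combined state is a pair, one component from each; accept when both components accept.
15 states suffice.
          0    1  
>  q0     q1   q2 
   q1     q3   q4 
   q2     q5   q6 
   q3     q3   q4 
 * q4     q5   q6 
   q5     q7   q8 
   q6     q9  q10 
 * q7     q7   q8 
   q8     q9  q10 
   q9    q11  q12 
   q10   q13  q14 
   q11   q11  q12 
   q12   q13  q14 
   q13    q3   q4 
   q14    q5   q6 
(> = start, * = accepting)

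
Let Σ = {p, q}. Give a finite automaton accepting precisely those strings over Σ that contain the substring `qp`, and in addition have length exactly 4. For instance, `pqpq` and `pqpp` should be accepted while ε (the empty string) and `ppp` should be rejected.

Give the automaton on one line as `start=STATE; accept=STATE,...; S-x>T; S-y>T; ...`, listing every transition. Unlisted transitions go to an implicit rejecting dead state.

start=A; accept=J; A-p>B; A-q>C; B-p>D; B-q>E; C-p>F; C-q>E; D-p>G; D-q>H; E-p>I; E-q>H; F-p>I; F-q>I; G-p>G; G-q>G; H-p>J; H-q>G; I-p>J; I-q>J; J-p>G; J-q>G

Build one automaton per condition and run them in lockstep. One (3 states) tracks whether and how much of `qp` has been seen; the other (6 states) tracks the input length, saturating at 5. Each combined state is a pair, one component from each; accept when both components accept. Minimizing collapses redundant product states.
10 states suffice.
       p  q 
>  A   B  C 
   B   D  E 
   C   F  E 
   D   G  H 
   E   I  H 
   F   I  I 
   G   G  G 
   H   J  G 
   I   J  J 
 * J   G  G 
(> = start, * = accepting)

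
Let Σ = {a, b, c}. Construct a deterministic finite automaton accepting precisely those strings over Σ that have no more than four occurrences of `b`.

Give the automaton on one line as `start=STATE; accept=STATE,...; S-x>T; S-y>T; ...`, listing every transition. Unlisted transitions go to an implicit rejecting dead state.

Count `b`s, saturating at 5: states S0 through S4 mean 0 through 4 `b`s seen; S5 means more than 4. Each `b` increments (capped at S5); other symbols loop. Accept from {S0, S1, S2, S3, S4}.
A 6-state machine:
        a   b   c  
>* S0   S0  S1  S0 
 * S1   S1  S2  S1 
 * S2   S2  S3  S2 
 * S3   S3  S4  S3 
 * S4   S4  S5  S4 
   S5   S5  S5  S5 
(> = start, * = accepting)

start=S0; accept=S0,S1,S2,S3,S4; S0-a>S0; S0-b>S1; S0-c>S0; S1-a>S1; S1-b>S2; S1-c>S1; S2-a>S2; S2-b>S3; S2-c>S2; S3-a>S3; S3-b>S4; S3-c>S3; S4-a>S4; S4-b>S5; S4-c>S4; S5-a>S5; S5-b>S5; S5-c>S5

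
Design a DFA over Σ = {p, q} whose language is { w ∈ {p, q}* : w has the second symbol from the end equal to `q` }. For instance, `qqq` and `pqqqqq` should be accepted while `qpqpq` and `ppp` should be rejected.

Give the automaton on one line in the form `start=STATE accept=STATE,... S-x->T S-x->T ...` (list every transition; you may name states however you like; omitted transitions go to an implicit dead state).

start=S0 accept=S5,S6 S0-p->S1 S0-q->S2 S1-p->S3 S1-q->S4 S2-p->S5 S2-q->S6 S3-p->S3 S3-q->S4 S4-p->S5 S4-q->S6 S5-p->S3 S5-q->S4 S6-p->S5 S6-q->S6

Because acceptance depends on a position counted from the end, the machine has to buffer the most recent 2 symbols. Make each state the string of the last up-to-2 symbols read; on input `x` shift the window left and append `x`. Accept when the buffered window has length 2 and begins with `q`.
7 states suffice.
        p   q  
>  S0   S1  S2 
   S1   S3  S4 
   S2   S5  S6 
   S3   S3  S4 
   S4   S5  S6 
 * S5   S3  S4 
 * S6   S5  S6 
(> = start, * = accepting)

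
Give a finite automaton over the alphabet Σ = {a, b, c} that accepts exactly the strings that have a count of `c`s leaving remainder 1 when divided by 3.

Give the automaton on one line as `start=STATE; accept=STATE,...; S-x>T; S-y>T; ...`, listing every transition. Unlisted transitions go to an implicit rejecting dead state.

The only thing that matters is how many `c`s have appeared, reduced mod 3. Use one state per residue: q0 for 0, …, q2 for 2. Reading `c` moves to the next residue; anything else stays put. q1 is accepting.
A 3-state machine:
        a   b   c  
>  q0   q0  q0  q1 
 * q1   q1  q1  q2 
   q2   q2  q2  q0 
(> = start, * = accepting)

start=q0; accept=q1; q0-a>q0; q0-b>q0; q0-c>q1; q1-a>q1; q1-b>q1; q1-c>q2; q2-a>q2; q2-b>q2; q2-c>q0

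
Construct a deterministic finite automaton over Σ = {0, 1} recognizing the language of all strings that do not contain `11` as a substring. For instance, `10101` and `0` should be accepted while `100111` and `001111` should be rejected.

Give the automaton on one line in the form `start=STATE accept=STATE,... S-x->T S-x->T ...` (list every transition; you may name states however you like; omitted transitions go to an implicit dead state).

start=A accept=A,B A-0->A A-1->B B-0->A B-1->C C-0->C C-1->C

Track partial matches of the forbidden pattern `11`. State C is a dead state reached once `11` has occurred; every other state accepts. A means no part of `11` is currently matched.
       0  1 
>* A   A  B 
 * B   A  C 
   C   C  C 
(> = start, * = accepting)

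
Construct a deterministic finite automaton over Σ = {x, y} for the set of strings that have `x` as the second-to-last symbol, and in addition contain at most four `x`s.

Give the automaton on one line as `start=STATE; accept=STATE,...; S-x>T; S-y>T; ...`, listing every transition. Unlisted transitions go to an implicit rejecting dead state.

Handle the two conditions separately and then intersect. One (7 states) tracks the last 2 symbols read; the other (6 states) tracks the count of `x`s, saturating at 5. Each combined state is a pair, one component from each; accept when both components accept. After merging equivalent states the machine shrinks.
With 16 states:
          x    y  
>  s0     s1   s0 
   s1     s2   s3 
 * s2     s4   s5 
 * s3     s6   s7 
 * s4     s8   s9 
 * s5    s10  s11 
   s6     s4   s5 
   s7     s6   s7 
 * s8    s12  s13 
 * s9    s14  s15 
   s10    s8   s9 
   s11   s10  s11 
   s12   s12  s12 
 * s13   s12  s12 
   s14   s12  s13 
   s15   s14  s15 
(> = start, * = accepting)

start=s0; accept=s2,s3,s4,s5,s8,s9,s13; s0-x>s1; s0-y>s0; s1-x>s2; s1-y>s3; s2-x>s4; s2-y>s5; s3-x>s6; s3-y>s7; s4-x>s8; s4-y>s9; s5-x>s10; s5-y>s11; s6-x>s4; s6-y>s5; s7-x>s6; s7-y>s7; s8-x>s12; s8-y>s13; s9-x>s14; s9-y>s15; s10-x>s8; s10-y>s9; s11-x>s10; s11-y>s11; s12-x>s12; s12-y>s12; s13-x>s12; s13-y>s12; s14-x>s12; s14-y>s13; s15-x>s14; s15-y>s15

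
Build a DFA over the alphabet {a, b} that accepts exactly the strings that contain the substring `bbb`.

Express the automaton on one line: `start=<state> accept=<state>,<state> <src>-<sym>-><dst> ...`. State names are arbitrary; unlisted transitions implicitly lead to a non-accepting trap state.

start=s0 accept=s3 s0-a->s0 s0-b->s1 s1-a->s0 s1-b->s2 s2-a->s0 s2-b->s3 s3-a->s3 s3-b->s3

States s0..s2 record the length of the longest prefix of `bbb` that matches the current input suffix. Reaching s3 means `bbb` has been seen, and we stay there forever. Accept from s3.
        a   b  
>  s0   s0  s1 
   s1   s0  s2 
   s2   s0  s3 
 * s3   s3  s3 
(> = start, * = accepting)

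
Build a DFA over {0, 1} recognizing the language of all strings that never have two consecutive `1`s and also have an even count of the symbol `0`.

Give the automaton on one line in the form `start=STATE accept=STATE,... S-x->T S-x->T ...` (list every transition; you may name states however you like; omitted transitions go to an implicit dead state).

start=A accept=A,C A-0->B A-1->C B-0->A B-1->D C-0->B C-1->E D-0->A D-1->F E-0->F E-1->E F-0->E F-1->F

Run two small machines in parallel and take their product. The first has 3 states tracking partial matches of the forbidden pattern `11`; the second has 2 states tracking the count of `0`s modulo 2. A product state is a pair (one from each), accepting exactly when both do.
6 states suffice.
       0  1 
>* A   B  C 
   B   A  D 
 * C   B  E 
   D   A  F 
   E   F  E 
   F   E  F 
(> = start, * = accepting)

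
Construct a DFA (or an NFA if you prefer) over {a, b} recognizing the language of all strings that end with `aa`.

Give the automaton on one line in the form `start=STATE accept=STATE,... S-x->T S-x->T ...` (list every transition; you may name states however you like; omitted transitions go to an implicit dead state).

Let each state record the length of the longest suffix of the input read so far that is also a prefix of `aa`. s1 means the last symbol is `a`; s2 means the last 2 symbols are `aa`. Accept only at s2, where the string currently ends in `aa`.
3 states suffice.
        a   b  
>  s0   s1  s0 
   s1   s2  s0 
 * s2   s2  s0 
(> = start, * = accepting)

start=s0 accept=s2 s0-a->s1 s0-b->s0 s1-a->s2 s1-b->s0 s2-a->s2 s2-b->s0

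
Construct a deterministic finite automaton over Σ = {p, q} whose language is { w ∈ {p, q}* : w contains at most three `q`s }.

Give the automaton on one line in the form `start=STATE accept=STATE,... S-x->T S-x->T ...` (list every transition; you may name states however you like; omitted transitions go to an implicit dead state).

start=A accept=A,B,C,D A-p->A A-q->B B-p->B B-q->C C-p->C C-q->D D-p->D D-q->E E-p->E E-q->E

Count `q`s, saturating at 4: states A through D mean 0 through 3 `q`s seen; E means more than 3. Each `q` increments (capped at E); other symbols loop. Accept from {A, B, C, D}.
5 states suffice.
       p  q 
>* A   A  B 
 * B   B  C 
 * C   C  D 
 * D   D  E 
   E   E  E 
(> = start, * = accepting)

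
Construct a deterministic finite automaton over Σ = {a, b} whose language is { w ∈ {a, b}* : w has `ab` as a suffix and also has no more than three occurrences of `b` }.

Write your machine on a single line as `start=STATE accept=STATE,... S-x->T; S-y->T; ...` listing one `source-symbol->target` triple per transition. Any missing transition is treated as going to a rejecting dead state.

start=S0; accept=S3,S6,S9; S0-a->S1; S0-b->S2; S1-a->S1; S1-b->S3; S2-a->S4; S2-b->S5; S3-a->S4; S3-b->S5; S4-a->S4; S4-b->S6; S5-a->S7; S5-b->S8; S6-a->S7; S6-b->S8; S7-a->S7; S7-b->S9; S8-a->S8; S8-b->S8; S9-a->S8; S9-b->S8

Build one automaton per condition and run them in lockstep. One (3 states) tracks how much of the suffix `ab` has currently been matched; the other (5 states) tracks the count of `b`s, saturating at 4. Each combined state is a pair, one component from each; accept when both components accept. After merging equivalent states the machine shrinks.
10 states suffice.
        a   b  
>  S0   S1  S2 
   S1   S1  S3 
   S2   S4  S5 
 * S3   S4  S5 
   S4   S4  S6 
   S5   S7  S8 
 * S6   S7  S8 
   S7   S7  S9 
   S8   S8  S8 
 * S9   S8  S8 
(> = start, * = accepting)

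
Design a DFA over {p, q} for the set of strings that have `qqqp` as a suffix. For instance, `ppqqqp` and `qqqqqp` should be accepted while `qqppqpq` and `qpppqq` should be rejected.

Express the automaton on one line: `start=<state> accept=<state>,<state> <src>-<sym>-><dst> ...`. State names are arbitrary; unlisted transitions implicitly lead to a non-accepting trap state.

start=A accept=E A-p->A A-q->B B-p->A B-q->C C-p->A C-q->D D-p->E D-q->D E-p->A E-q->B

Remember how much of `qqqp` the current input suffix matches. State A means no match yet; B means the last symbol is `q`; C means the last 2 symbols are `qq`; D means the last 3 symbols are `qqq`; E means the last 4 symbols are `qqqp`. Only E accepts. On a mismatch, fall back to the longest proper suffix that is still a prefix of `qqqp`.
       p  q 
>  A   A  B 
   B   A  C 
   C   A  D 
   D   E  D 
 * E   A  B 
(> = start, * = accepting)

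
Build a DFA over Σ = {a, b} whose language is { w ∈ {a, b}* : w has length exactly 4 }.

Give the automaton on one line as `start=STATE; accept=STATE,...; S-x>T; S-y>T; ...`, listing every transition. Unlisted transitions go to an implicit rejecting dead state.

start=q0; accept=q4; q0-a>q1; q0-b>q1; q1-a>q2; q1-b>q2; q2-a>q3; q2-b>q3; q3-a>q4; q3-b>q4; q4-a>q5; q4-b>q5; q5-a>q5; q5-b>q5

Count input length up to 5: every symbol moves from q0 toward q5, which means 'more than 4' and absorbs. Accept from {q4}.
With 6 states:
        a   b  
>  q0   q1  q1 
   q1   q2  q2 
   q2   q3  q3 
   q3   q4  q4 
 * q4   q5  q5 
   q5   q5  q5 
(> = start, * = accepting)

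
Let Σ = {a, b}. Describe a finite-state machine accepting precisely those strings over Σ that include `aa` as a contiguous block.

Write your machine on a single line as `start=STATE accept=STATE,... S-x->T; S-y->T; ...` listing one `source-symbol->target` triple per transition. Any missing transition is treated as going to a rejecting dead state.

start=s0; accept=s2; s0-a->s1; s0-b->s0; s1-a->s2; s1-b->s0; s2-a->s2; s2-b->s2

States s0..s1 record the length of the longest prefix of `aa` that matches the current input suffix. Reaching s2 means `aa` has been seen, and we stay there forever. Accept from s2.
With 3 states:
        a   b  
>  s0   s1  s0 
   s1   s2  s0 
 * s2   s2  s2 
(> = start, * = accepting)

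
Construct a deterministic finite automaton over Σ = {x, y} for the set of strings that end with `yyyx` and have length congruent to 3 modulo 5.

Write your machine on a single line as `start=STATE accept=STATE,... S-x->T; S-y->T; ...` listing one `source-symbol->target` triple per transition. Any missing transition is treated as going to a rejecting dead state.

start=q0; accept=q8; q0-x->q1; q0-y->q1; q1-x->q2; q1-y->q2; q2-x->q3; q2-y->q3; q3-x->q4; q3-y->q4; q4-x->q0; q4-y->q5; q5-x->q1; q5-y->q6; q6-x->q2; q6-y->q7; q7-x->q8; q7-y->q3; q8-x->q4; q8-y->q4

Run two small machines in parallel and take their product. The first has 5 states tracking how much of the suffix `yyyx` has currently been matched; the second has 5 states tracking the input length modulo 5. A product state is a pair (one from each), accepting exactly when both do. Equivalent product states are then merged.
A 9-state machine:
        x   y  
>  q0   q1  q1 
   q1   q2  q2 
   q2   q3  q3 
   q3   q4  q4 
   q4   q0  q5 
   q5   q1  q6 
   q6   q2  q7 
   q7   q8  q3 
 * q8   q4  q4 
(> = start, * = accepting)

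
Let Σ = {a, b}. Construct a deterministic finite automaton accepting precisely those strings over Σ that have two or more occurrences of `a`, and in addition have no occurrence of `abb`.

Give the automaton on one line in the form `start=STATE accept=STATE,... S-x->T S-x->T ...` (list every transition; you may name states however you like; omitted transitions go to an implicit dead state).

Handle the two conditions separately and then intersect. One (4 states) tracks the count of `a`s, saturating at 3; the other (4 states) tracks partial matches of the forbidden pattern `abb`. Each combined state is a pair, one component from each; accept when both components accept. After merging equivalent states the machine shrinks.
A 6-state machine:
        a   b  
>  s0   s1  s0 
   s1   s2  s3 
 * s2   s2  s4 
   s3   s2  s5 
 * s4   s2  s5 
   s5   s5  s5 
(> = start, * = accepting)

start=s0 accept=s2,s4 s0-a->s1 s0-b->s0 s1-a->s2 s1-b->s3 s2-a->s2 s2-b->s4 s3-a->s2 s3-b->s5 s4-a->s2 s4-b->s5 s5-a->s5 s5-b->s5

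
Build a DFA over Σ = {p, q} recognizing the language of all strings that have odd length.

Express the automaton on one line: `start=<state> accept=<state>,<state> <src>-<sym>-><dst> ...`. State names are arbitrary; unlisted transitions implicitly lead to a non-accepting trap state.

Only the length mod 2 matters, so use a 2-cycle: from any state, every input symbol moves to the next state, wrapping S1 back to S0. Mark S1 accepting.
With 2 states:
        p   q  
>  S0   S1  S1 
 * S1   S0  S0 
(> = start, * = accepting)

start=S0 accept=S1 S0-p->S1 S0-q->S1 S1-p->S0 S1-q->S0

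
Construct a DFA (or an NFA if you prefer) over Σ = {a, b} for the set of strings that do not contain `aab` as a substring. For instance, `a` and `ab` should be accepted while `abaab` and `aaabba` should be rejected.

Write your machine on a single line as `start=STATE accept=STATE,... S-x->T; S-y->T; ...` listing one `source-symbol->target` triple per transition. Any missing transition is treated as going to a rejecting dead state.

Track partial matches of the forbidden pattern `aab`. State q3 is a dead state reached once `aab` has occurred; every other state accepts. q0 means no part of `aab` is currently matched.
With 4 states:
        a   b  
>* q0   q1  q0 
 * q1   q2  q0 
 * q2   q2  q3 
   q3   q3  q3 
(> = start, * = accepting)

start=q0; accept=q0,q1,q2; q0-a->q1; q0-b->q0; q1-a->q2; q1-b->q0; q2-a->q2; q2-b->q3; q3-a->q3; q3-b->q3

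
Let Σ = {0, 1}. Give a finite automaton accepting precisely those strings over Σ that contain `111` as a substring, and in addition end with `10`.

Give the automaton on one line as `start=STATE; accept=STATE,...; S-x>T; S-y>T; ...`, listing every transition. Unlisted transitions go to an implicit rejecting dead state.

Handle the two conditions separately and then intersect. The first has 4 states tracking whether and how much of `111` has been seen; the second has 3 states tracking how much of the suffix `10` has currently been matched. A product state is a pair (one from each), accepting exactly when both do. After merging equivalent states the machine shrinks.
        0   1  
>  S0   S0  S1 
   S1   S0  S2 
   S2   S0  S3 
   S3   S4  S3 
 * S4   S5  S3 
   S5   S5  S3 
(> = start, * = accepting)

start=S0; accept=S4; S0-0>S0; S0-1>S1; S1-0>S0; S1-1>S2; S2-0>S0; S2-1>S3; S3-0>S4; S3-1>S3; S4-0>S5; S4-1>S3; S5-0>S5; S5-1>S3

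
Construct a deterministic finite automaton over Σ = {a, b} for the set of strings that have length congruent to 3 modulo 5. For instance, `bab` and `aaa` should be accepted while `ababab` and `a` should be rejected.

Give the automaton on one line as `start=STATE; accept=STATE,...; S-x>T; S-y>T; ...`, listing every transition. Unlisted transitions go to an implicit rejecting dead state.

Only the length mod 5 matters, so use a 5-cycle: from any state, every input symbol moves to the next state, wrapping S4 back to S0. Mark S3 accepting.
With 5 states:
        a   b  
>  S0   S1  S1 
   S1   S2  S2 
   S2   S3  S3 
 * S3   S4  S4 
   S4   S0  S0 
(> = start, * = accepting)

start=S0; accept=S3; S0-a>S1; S0-b>S1; S1-a>S2; S1-b>S2; S2-a>S3; S2-b>S3; S3-a>S4; S3-b>S4; S4-a>S0; S4-b>S0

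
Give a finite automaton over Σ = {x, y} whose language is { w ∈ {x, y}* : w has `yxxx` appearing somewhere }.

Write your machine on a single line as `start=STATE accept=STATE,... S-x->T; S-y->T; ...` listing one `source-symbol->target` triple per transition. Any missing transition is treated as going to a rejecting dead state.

start=q0; accept=q4; q0-x->q0; q0-y->q1; q1-x->q2; q1-y->q1; q2-x->q3; q2-y->q1; q3-x->q4; q3-y->q1; q4-x->q4; q4-y->q4

States q0..q3 record the length of the longest prefix of `yxxx` that matches the current input suffix. Reaching q4 means `yxxx` has been seen, and we stay there forever. Accept from q4.
        x   y  
>  q0   q0  q1 
   q1   q2  q1 
   q2   q3  q1 
   q3   q4  q1 
 * q4   q4  q4 
(> = start, * = accepting)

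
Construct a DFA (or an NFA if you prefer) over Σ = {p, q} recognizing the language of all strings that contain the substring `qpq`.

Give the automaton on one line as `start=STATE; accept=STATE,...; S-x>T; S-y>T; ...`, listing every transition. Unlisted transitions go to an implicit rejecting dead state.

start=A; accept=D; A-p>A; A-q>B; B-p>C; B-q>B; C-p>A; C-q>D; D-p>D; D-q>D

Track how much of `qpq` has been matched so far: state A is no progress, D is the absorbing accept state reached once `qpq` has occurred. Intermediate states record partial matches; on a mismatch, fall back to the longest reusable overlap.
A 4-state machine:
       p  q 
>  A   A  B 
   B   C  B 
   C   A  D 
 * D   D  D 
(> = start, * = accepting)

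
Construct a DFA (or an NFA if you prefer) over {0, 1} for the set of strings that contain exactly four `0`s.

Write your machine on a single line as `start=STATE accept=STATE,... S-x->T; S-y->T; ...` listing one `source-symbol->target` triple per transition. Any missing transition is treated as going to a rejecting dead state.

Only the number of `0`s matters, and only up to 5. Make a chain s0 → s1 → s2 → s3 → s4 → s5 advanced by each `0` (with s5 absorbing); every other symbol self-loops. The accepting set is {s4}.
A 6-state machine:
        0   1  
>  s0   s1  s0 
   s1   s2  s1 
   s2   s3  s2 
   s3   s4  s3 
 * s4   s5  s4 
   s5   s5  s5 
(> = start, * = accepting)

start=s0; accept=s4; s0-0->s1; s0-1->s0; s1-0->s2; s1-1->s1; s2-0->s3; s2-1->s2; s3-0->s4; s3-1->s3; s4-0->s5; s4-1->s4; s5-0->s5; s5-1->s5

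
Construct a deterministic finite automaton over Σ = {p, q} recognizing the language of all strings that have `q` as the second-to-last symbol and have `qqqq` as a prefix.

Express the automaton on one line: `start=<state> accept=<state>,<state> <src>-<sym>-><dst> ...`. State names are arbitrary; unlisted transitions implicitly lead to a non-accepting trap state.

Run two small machines in parallel and take their product. One (7 states) tracks the last 2 symbols read; the other (6 states) tracks whether the input so far still matches the prefix `qqqq`. Each combined state is a pair, one component from each; accept when both components accept.
With 13 states:
          p    q  
>  S0     S1   S2 
   S1     S3   S4 
   S2     S5   S6 
   S3     S3   S4 
   S4     S5   S7 
   S5     S3   S4 
   S6     S5   S8 
   S7     S5   S7 
   S8     S5   S9 
 * S9    S10   S9 
 * S10   S11  S12 
   S11   S11  S12 
   S12   S10   S9 
(> = start, * = accepting)

start=S0 accept=S9,S10 S0-p->S1 S0-q->S2 S1-p->S3 S1-q->S4 S2-p->S5 S2-q->S6 S3-p->S3 S3-q->S4 S4-p->S5 S4-q->S7 S5-p->S3 S5-q->S4 S6-p->S5 S6-q->S8 S7-p->S5 S7-q->S7 S8-p->S5 S8-q->S9 S9-p->S10 S9-q->S9 S10-p->S11 S10-q->S12 S11-p->S11 S11-q->S12 S12-p->S10 S12-q->S9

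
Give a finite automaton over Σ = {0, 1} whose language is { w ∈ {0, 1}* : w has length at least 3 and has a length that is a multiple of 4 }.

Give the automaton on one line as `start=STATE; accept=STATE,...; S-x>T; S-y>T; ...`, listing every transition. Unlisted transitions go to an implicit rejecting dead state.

start=q0; accept=q4; q0-0>q1; q0-1>q1; q1-0>q2; q1-1>q2; q2-0>q3; q2-1>q3; q3-0>q4; q3-1>q4; q4-0>q5; q4-1>q5; q5-0>q6; q5-1>q6; q6-0>q7; q6-1>q7; q7-0>q4; q7-1>q4

Run two small machines in parallel and take their product. One (5 states) tracks the input length, saturating at 4; the other (4 states) tracks the input length modulo 4. Each combined state is a pair, one component from each; accept when both components accept.
8 states suffice.
        0   1  
>  q0   q1  q1 
   q1   q2  q2 
   q2   q3  q3 
   q3   q4  q4 
 * q4   q5  q5 
   q5   q6  q6 
   q6   q7  q7 
   q7   q4  q4 
(> = start, * = accepting)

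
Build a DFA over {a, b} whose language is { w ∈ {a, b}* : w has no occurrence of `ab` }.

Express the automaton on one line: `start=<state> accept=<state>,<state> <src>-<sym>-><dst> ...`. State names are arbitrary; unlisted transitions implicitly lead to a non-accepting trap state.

start=s0 accept=s0,s1 s0-a->s1 s0-b->s0 s1-a->s1 s1-b->s2 s2-a->s2 s2-b->s2

Track partial matches of the forbidden pattern `ab`. State s2 is a dead state reached once `ab` has occurred; every other state accepts. s0 means no part of `ab` is currently matched.
3 states suffice.
        a   b  
>* s0   s1  s0 
 * s1   s1  s2 
   s2   s2  s2 
(> = start, * = accepting)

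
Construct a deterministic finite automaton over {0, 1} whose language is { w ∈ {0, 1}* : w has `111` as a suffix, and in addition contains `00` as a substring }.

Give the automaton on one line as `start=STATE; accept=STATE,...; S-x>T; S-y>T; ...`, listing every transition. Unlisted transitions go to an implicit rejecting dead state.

Run two small machines in parallel and take their product. One (4 states) tracks how much of the suffix `111` has currently been matched; the other (3 states) tracks whether and how much of `00` has been seen. Each combined state is a pair, one component from each; accept when both components accept.
        0   1  
>  S0   S1  S2 
   S1   S3  S2 
   S2   S1  S4 
   S3   S3  S5 
   S4   S1  S6 
   S5   S3  S7 
   S6   S1  S6 
   S7   S3  S8 
 * S8   S3  S8 
(> = start, * = accepting)

start=S0; accept=S8; S0-0>S1; S0-1>S2; S1-0>S3; S1-1>S2; S2-0>S1; S2-1>S4; S3-0>S3; S3-1>S5; S4-0>S1; S4-1>S6; S5-0>S3; S5-1>S7; S6-0>S1; S6-1>S6; S7-0>S3; S7-1>S8; S8-0>S3; S8-1>S8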